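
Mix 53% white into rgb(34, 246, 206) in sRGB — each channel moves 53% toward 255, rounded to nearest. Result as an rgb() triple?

Lerp each channel 53% toward 255:
  R: 34 + 117.13 = 151.13 → 151
  G: 246 + 4.77 = 250.77 → 251
  B: 206 + 0.53×(255−206) = 206 + 25.97 = 231.97 → 232

rgb(151, 251, 232)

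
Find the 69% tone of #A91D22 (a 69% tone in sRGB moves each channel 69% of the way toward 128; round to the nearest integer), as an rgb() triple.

#A91D22 is rgb(169, 29, 34).
Per channel, c → c + 0.69(128 − c):
  R: 169 + 0.69×(128−169) = 169 − 28.29 = 140.71 → 141
  G: 29 + 68.31 = 97.31 → 97
  B: 34 + 0.69×(128−34) = 34 + 64.86 = 98.86 → 99

rgb(141, 97, 99)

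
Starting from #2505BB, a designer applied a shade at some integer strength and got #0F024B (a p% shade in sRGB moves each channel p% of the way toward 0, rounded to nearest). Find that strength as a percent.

60%

#2505BB is rgb(37, 5, 187); #0F024B is rgb(15, 2, 75).
On the B channel (widest range): 75 ≈ 187 + (p/100)(0 − 187), so p ≈ 100×(75 − 187)/(0 − 187) = -11200/-187 = 59.89.
p = 60 reproduces all three channels after rounding.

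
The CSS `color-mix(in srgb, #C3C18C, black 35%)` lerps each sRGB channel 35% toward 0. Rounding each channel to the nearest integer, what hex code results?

#C3C18C is rgb(195, 193, 140).
Per channel, c → c + 0.35(0 − c):
  R: 195 + 0.35×(0−195) = 195 − 68.25 = 126.75 → 127
  G: 193 + 0.35×(0−193) = 193 − 67.55 = 125.45 → 125
  B: 140 + 0.35×(0−140) = 140 − 49 = 91 → 91
rgb(127, 125, 91) = #7F7D5B.

#7F7D5B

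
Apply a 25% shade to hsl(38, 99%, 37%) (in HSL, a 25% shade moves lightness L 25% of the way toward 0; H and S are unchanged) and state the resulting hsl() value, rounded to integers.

L moves 25% from 37 toward 0: 37 − 9.25 = 27.75 → 28.
H and S are unchanged.

hsl(38, 99%, 28%)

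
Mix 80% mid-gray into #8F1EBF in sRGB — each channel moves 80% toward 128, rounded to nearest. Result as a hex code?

#8F1EBF is rgb(143, 30, 191).
An 80% tone moves each channel 80% toward 128:
  R: 143 + 0.8×(128−143) = 143 − 12 = 131 → 131
  G: 30 + 78.4 = 108.4 → 108
  B: 191 + 0.8×(128−191) = 191 − 50.4 = 140.6 → 141
rgb(131, 108, 141) = #836C8D.

#836C8D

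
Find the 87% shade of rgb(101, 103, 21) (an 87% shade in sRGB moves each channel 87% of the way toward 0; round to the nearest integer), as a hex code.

#0D0D03

An 87% shade moves each channel 87% toward 0:
  R: 101 + 0.87×(0−101) = 101 − 87.87 = 13.13 → 13
  G: 103 − 89.61 = 13.39 → 13
  B: 21 + 0.87×(0−21) = 21 − 18.27 = 2.73 → 3
rgb(13, 13, 3) = #0D0D03.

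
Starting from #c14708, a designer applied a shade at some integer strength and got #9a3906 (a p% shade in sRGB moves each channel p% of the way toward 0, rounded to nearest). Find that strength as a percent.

#c14708 is rgb(193, 71, 8); #9a3906 is rgb(154, 57, 6).
On the R channel (widest range): 154 ≈ 193 + (p/100)(0 − 193), so p ≈ 100×(154 − 193)/(0 − 193) = -3900/-193 = 20.21.
p = 20 reproduces all three channels after rounding.

20%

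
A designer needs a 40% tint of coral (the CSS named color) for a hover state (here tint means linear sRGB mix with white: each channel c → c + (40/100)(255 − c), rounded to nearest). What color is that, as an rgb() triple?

rgb(255, 178, 150)

CSS coral is rgb(255, 127, 80).
A 40% tint moves each channel 40% toward 255:
  R: 255 + 0.4×(255−255) = 255 + 0 = 255 → 255
  G: 127 + 51.2 = 178.2 → 178
  B: 80 + 0.4×(255−80) = 80 + 70 = 150 → 150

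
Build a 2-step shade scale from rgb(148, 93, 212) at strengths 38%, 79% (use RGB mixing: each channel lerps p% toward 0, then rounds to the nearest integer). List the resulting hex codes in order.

#5c3a83, #1f142d

38%: (148 − 56.24 = 91.76→92, 93 − 35.34 = 57.66→58, 212 − 80.56 = 131.44→131) → #5c3a83
79%: (148 − 116.92 = 31.08→31, 93 − 73.47 = 19.53→20, 212 − 167.48 = 44.52→45) → #1f142d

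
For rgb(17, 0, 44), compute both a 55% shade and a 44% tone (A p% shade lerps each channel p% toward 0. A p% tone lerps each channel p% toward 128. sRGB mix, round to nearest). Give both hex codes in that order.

#080014, #423851

55% shade:
  R: 17 − 9.35 = 7.65 → 8
  G: 0 + 0 = 0 → 0
  B: 44 + 0.55×(0−44) = 44 − 24.2 = 19.8 → 20
  → #080014
44% tone:
  R: 17 + 0.44×(128−17) = 17 + 48.84 = 65.84 → 66
  G: 0 + 56.32 = 56.32 → 56
  B: 44 + 36.96 = 80.96 → 81
  → #423851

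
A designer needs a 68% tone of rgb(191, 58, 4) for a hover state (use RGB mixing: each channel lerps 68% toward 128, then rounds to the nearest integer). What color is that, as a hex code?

#946a58

A 68% tone moves each channel 68% toward 128:
  R: 191 − 42.84 = 148.16 → 148
  G: 58 + 47.6 = 105.6 → 106
  B: 4 + 0.68×(128−4) = 4 + 84.32 = 88.32 → 88
rgb(148, 106, 88) = #946a58.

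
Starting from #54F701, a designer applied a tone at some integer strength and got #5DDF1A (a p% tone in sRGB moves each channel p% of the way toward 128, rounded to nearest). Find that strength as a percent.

20%

#54F701 is rgb(84, 247, 1); #5DDF1A is rgb(93, 223, 26).
On the B channel (widest range): 26 ≈ 1 + (p/100)(128 − 1), so p ≈ 100×(26 − 1)/(128 − 1) = 2500/127 = 19.69.
p = 20 reproduces all three channels after rounding.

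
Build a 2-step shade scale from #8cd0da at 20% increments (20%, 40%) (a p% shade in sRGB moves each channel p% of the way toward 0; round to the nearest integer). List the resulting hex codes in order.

#70a6ae, #547d83

#8cd0da is rgb(140, 208, 218).
20%: (140 − 28 = 112→112, 208 − 41.6 = 166.4→166, 218 − 43.6 = 174.4→174) → #70a6ae
40%: (140 − 56 = 84→84, 208 − 83.2 = 124.8→125, 218 − 87.2 = 130.8→131) → #547d83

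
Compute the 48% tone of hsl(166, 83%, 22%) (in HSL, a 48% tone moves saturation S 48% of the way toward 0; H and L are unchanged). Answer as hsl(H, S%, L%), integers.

hsl(166, 43%, 22%)

S moves 48% from 83 toward 0: 83 − 39.84 = 43.16 → 43.
H and L are unchanged.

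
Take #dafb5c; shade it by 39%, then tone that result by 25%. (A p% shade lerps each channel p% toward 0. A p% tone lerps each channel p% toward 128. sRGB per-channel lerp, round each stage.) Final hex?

#dafb5c is rgb(218, 251, 92).
Per channel, c → c + 0.39(0 − c):
  R: 218 + 0.39×(0−218) = 218 − 85.02 = 132.98 → 133
  G: 251 − 97.89 = 153.11 → 153
  B: 92 + 0.39×(0−92) = 92 − 35.88 = 56.12 → 56
After the shade: rgb(133, 153, 56) = #859938.
Lerp each channel 25% toward 128:
  R: 133 + 0.25×(128−133) = 133 − 1.25 = 131.75 → 132
  G: 153 − 6.25 = 146.75 → 147
  B: 56 + 0.25×(128−56) = 56 + 18 = 74 → 74
rgb(132, 147, 74) = #84934a.

#84934a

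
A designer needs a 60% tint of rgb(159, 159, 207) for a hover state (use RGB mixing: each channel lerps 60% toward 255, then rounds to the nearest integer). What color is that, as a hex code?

#D9D9EC

Per channel, c → c + 0.6(255 − c):
  R: 159 + 0.6×(255−159) = 159 + 57.6 = 216.6 → 217
  G: 159 + 0.6×(255−159) = 159 + 57.6 = 216.6 → 217
  B: 207 + 0.6×(255−207) = 207 + 28.8 = 235.8 → 236
rgb(217, 217, 236) = #D9D9EC.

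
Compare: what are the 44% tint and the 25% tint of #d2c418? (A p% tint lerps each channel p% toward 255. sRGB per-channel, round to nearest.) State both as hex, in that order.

#d2c418 is rgb(210, 196, 24).
44% tint:
  R: 210 + 19.8 = 229.8 → 230
  G: 196 + 0.44×(255−196) = 196 + 25.96 = 221.96 → 222
  B: 24 + 0.44×(255−24) = 24 + 101.64 = 125.64 → 126
  → #e6de7e
25% tint:
  R: 210 + 0.25×(255−210) = 210 + 11.25 = 221.25 → 221
  G: 196 + 14.75 = 210.75 → 211
  B: 24 + 0.25×(255−24) = 24 + 57.75 = 81.75 → 82
  → #ddd352

#e6de7e, #ddd352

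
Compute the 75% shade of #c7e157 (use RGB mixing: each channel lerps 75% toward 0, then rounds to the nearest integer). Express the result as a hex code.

#323816

#c7e157 is rgb(199, 225, 87).
Per channel, c → c + 0.75(0 − c):
  R: 199 − 149.25 = 49.75 → 50
  G: 225 − 168.75 = 56.25 → 56
  B: 87 + 0.75×(0−87) = 87 − 65.25 = 21.75 → 22
rgb(50, 56, 22) = #323816.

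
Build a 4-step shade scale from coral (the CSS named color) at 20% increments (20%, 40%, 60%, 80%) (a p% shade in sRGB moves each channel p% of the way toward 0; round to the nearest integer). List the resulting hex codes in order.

#cc6640, #994c30, #663320, #331910

CSS coral is rgb(255, 127, 80).
20%: (255 − 51 = 204→204, 127 − 25.4 = 101.6→102, 80 − 16 = 64→64) → #cc6640
40%: (255 − 102 = 153→153, 127 − 50.8 = 76.2→76, 80 − 32 = 48→48) → #994c30
60%: (255 − 153 = 102→102, 127 − 76.2 = 50.8→51, 80 − 48 = 32→32) → #663320
80%: (255 − 204 = 51→51, 127 − 101.6 = 25.4→25, 80 − 64 = 16→16) → #331910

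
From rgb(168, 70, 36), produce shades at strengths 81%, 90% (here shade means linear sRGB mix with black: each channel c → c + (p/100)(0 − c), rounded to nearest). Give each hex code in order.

#200D07, #110704

81%: (168 − 136.08 = 31.92→32, 70 − 56.7 = 13.3→13, 36 − 29.16 = 6.84→7) → #200D07
90%: (168 − 151.2 = 16.8→17, 70 − 63 = 7→7, 36 − 32.4 = 3.6→4) → #110704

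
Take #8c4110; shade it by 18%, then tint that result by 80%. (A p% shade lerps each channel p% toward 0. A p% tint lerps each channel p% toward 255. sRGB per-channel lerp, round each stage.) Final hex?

#8c4110 is rgb(140, 65, 16).
Per channel, c → c + 0.18(0 − c):
  R: 140 + 0.18×(0−140) = 140 − 25.2 = 114.8 → 115
  G: 65 − 11.7 = 53.3 → 53
  B: 16 − 2.88 = 13.12 → 13
After the shade: rgb(115, 53, 13) = #73350d.
An 80% tint moves each channel 80% toward 255:
  R: 115 + 0.8×(255−115) = 115 + 112 = 227 → 227
  G: 53 + 161.6 = 214.6 → 215
  B: 13 + 193.6 = 206.6 → 207
rgb(227, 215, 207) = #e3d7cf.

#e3d7cf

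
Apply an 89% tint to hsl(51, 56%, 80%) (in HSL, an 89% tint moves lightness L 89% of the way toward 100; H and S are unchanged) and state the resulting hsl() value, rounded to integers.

hsl(51, 56%, 98%)

L moves 89% from 80 toward 100: 80 + 17.8 = 97.8 → 98.
H and S are unchanged.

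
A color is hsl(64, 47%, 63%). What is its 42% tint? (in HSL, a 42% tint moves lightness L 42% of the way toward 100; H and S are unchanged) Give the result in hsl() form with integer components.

L moves 42% from 63 toward 100: 63 + 15.54 = 78.54 → 79.
H and S are unchanged.

hsl(64, 47%, 79%)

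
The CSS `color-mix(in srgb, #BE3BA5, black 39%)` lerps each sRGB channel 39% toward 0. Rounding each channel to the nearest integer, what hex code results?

#BE3BA5 is rgb(190, 59, 165).
Per channel, c → c + 0.39(0 − c):
  R: 190 + 0.39×(0−190) = 190 − 74.1 = 115.9 → 116
  G: 59 − 23.01 = 35.99 → 36
  B: 165 + 0.39×(0−165) = 165 − 64.35 = 100.65 → 101
rgb(116, 36, 101) = #742465.

#742465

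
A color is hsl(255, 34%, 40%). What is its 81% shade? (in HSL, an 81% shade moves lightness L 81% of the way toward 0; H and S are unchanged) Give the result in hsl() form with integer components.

L moves 81% from 40 toward 0: 40 − 32.4 = 7.6 → 8.
H and S are unchanged.

hsl(255, 34%, 8%)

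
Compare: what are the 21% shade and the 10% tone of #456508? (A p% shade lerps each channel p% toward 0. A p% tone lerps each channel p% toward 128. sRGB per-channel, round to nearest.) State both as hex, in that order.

#375006, #4B6814

#456508 is rgb(69, 101, 8).
21% shade:
  R: 69 + 0.21×(0−69) = 69 − 14.49 = 54.51 → 55
  G: 101 − 21.21 = 79.79 → 80
  B: 8 − 1.68 = 6.32 → 6
  → #375006
10% tone:
  R: 69 + 0.1×(128−69) = 69 + 5.9 = 74.9 → 75
  G: 101 + 0.1×(128−101) = 101 + 2.7 = 103.7 → 104
  B: 8 + 0.1×(128−8) = 8 + 12 = 20 → 20
  → #4B6814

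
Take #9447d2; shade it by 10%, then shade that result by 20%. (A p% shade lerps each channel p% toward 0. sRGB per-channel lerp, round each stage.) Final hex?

#6a3397

#9447d2 is rgb(148, 71, 210).
Per channel, c → c + 0.1(0 − c):
  R: 148 + 0.1×(0−148) = 148 − 14.8 = 133.2 → 133
  G: 71 − 7.1 = 63.9 → 64
  B: 210 − 21 = 189 → 189
After the shade: rgb(133, 64, 189) = #8540bd.
Per channel, c → c + 0.2(0 − c):
  R: 133 − 26.6 = 106.4 → 106
  G: 64 + 0.2×(0−64) = 64 − 12.8 = 51.2 → 51
  B: 189 + 0.2×(0−189) = 189 − 37.8 = 151.2 → 151
rgb(106, 51, 151) = #6a3397.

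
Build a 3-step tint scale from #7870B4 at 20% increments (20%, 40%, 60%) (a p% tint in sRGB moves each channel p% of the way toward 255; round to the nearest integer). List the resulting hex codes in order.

#938DC3, #AEA9D2, #C9C6E1

#7870B4 is rgb(120, 112, 180).
20%: (120 + 27 = 147→147, 112 + 28.6 = 140.6→141, 180 + 15 = 195→195) → #938DC3
40%: (120 + 54 = 174→174, 112 + 57.2 = 169.2→169, 180 + 30 = 210→210) → #AEA9D2
60%: (120 + 81 = 201→201, 112 + 85.8 = 197.8→198, 180 + 45 = 225→225) → #C9C6E1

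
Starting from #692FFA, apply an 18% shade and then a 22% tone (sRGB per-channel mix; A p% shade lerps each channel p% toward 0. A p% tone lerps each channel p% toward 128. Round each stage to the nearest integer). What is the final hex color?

#5F3BBC

#692FFA is rgb(105, 47, 250).
An 18% shade moves each channel 18% toward 0:
  R: 105 + 0.18×(0−105) = 105 − 18.9 = 86.1 → 86
  G: 47 + 0.18×(0−47) = 47 − 8.46 = 38.54 → 39
  B: 250 − 45 = 205 → 205
After the shade: rgb(86, 39, 205) = #5627CD.
Per channel, c → c + 0.22(128 − c):
  R: 86 + 0.22×(128−86) = 86 + 9.24 = 95.24 → 95
  G: 39 + 19.58 = 58.58 → 59
  B: 205 − 16.94 = 188.06 → 188
rgb(95, 59, 188) = #5F3BBC.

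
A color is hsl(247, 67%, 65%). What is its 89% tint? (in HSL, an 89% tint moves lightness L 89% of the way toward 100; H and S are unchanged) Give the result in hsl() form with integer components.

hsl(247, 67%, 96%)

L moves 89% from 65 toward 100: 65 + 31.15 = 96.15 → 96.
H and S are unchanged.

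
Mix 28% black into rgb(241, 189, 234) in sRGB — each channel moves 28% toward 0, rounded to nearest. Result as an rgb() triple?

Lerp each channel 28% toward 0:
  R: 241 + 0.28×(0−241) = 241 − 67.48 = 173.52 → 174
  G: 189 − 52.92 = 136.08 → 136
  B: 234 + 0.28×(0−234) = 234 − 65.52 = 168.48 → 168

rgb(174, 136, 168)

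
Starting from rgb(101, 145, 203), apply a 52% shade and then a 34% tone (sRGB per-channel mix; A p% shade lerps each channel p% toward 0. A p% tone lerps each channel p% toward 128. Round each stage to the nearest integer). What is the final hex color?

Per channel, c → c + 0.52(0 − c):
  R: 101 + 0.52×(0−101) = 101 − 52.52 = 48.48 → 48
  G: 145 − 75.4 = 69.6 → 70
  B: 203 − 105.56 = 97.44 → 97
After the shade: rgb(48, 70, 97) = #304661.
Per channel, c → c + 0.34(128 − c):
  R: 48 + 0.34×(128−48) = 48 + 27.2 = 75.2 → 75
  G: 70 + 0.34×(128−70) = 70 + 19.72 = 89.72 → 90
  B: 97 + 10.54 = 107.54 → 108
rgb(75, 90, 108) = #4B5A6C.

#4B5A6C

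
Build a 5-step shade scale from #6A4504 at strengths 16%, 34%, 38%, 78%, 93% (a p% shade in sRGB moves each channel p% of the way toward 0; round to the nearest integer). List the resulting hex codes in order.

#593A03, #462E03, #422B02, #170F01, #070500

#6A4504 is rgb(106, 69, 4).
16%: (106 − 16.96 = 89.04→89, 69 − 11.04 = 57.96→58, 4 − 0.64 = 3.36→3) → #593A03
34%: (106 − 36.04 = 69.96→70, 69 − 23.46 = 45.54→46, 4 − 1.36 = 2.64→3) → #462E03
38%: (106 − 40.28 = 65.72→66, 69 − 26.22 = 42.78→43, 4 − 1.52 = 2.48→2) → #422B02
78%: (106 − 82.68 = 23.32→23, 69 − 53.82 = 15.18→15, 4 − 3.12 = 0.88→1) → #170F01
93%: (106 − 98.58 = 7.42→7, 69 − 64.17 = 4.83→5, 4 − 3.72 = 0.28→0) → #070500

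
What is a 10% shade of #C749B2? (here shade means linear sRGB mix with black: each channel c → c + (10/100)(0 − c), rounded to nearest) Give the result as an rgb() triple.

#C749B2 is rgb(199, 73, 178).
Lerp each channel 10% toward 0:
  R: 199 + 0.1×(0−199) = 199 − 19.9 = 179.1 → 179
  G: 73 + 0.1×(0−73) = 73 − 7.3 = 65.7 → 66
  B: 178 + 0.1×(0−178) = 178 − 17.8 = 160.2 → 160

rgb(179, 66, 160)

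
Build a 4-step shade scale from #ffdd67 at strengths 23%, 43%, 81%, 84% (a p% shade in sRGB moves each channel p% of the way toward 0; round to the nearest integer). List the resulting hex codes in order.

#c4aa4f, #917e3b, #302a14, #292310

#ffdd67 is rgb(255, 221, 103).
23%: (255 − 58.65 = 196.35→196, 221 − 50.83 = 170.17→170, 103 − 23.69 = 79.31→79) → #c4aa4f
43%: (255 − 109.65 = 145.35→145, 221 − 95.03 = 125.97→126, 103 − 44.29 = 58.71→59) → #917e3b
81%: (255 − 206.55 = 48.45→48, 221 − 179.01 = 41.99→42, 103 − 83.43 = 19.57→20) → #302a14
84%: (255 − 214.2 = 40.8→41, 221 − 185.64 = 35.36→35, 103 − 86.52 = 16.48→16) → #292310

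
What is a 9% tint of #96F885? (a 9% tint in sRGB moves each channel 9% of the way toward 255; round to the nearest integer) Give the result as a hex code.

#9FF990

#96F885 is rgb(150, 248, 133).
A 9% tint moves each channel 9% toward 255:
  R: 150 + 0.09×(255−150) = 150 + 9.45 = 159.45 → 159
  G: 248 + 0.63 = 248.63 → 249
  B: 133 + 10.98 = 143.98 → 144
rgb(159, 249, 144) = #9FF990.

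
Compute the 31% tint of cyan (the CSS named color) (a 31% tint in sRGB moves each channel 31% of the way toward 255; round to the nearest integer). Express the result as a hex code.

CSS cyan is rgb(0, 255, 255).
Per channel, c → c + 0.31(255 − c):
  R: 0 + 79.05 = 79.05 → 79
  G: 255 + 0.31×(255−255) = 255 + 0 = 255 → 255
  B: 255 + 0 = 255 → 255
rgb(79, 255, 255) = #4FFFFF.

#4FFFFF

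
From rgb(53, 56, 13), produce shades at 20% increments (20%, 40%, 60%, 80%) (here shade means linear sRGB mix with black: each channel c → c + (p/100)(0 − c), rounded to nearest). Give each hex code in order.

#2a2d0a, #202208, #151605, #0b0b03

20%: (53 − 10.6 = 42.4→42, 56 − 11.2 = 44.8→45, 13 − 2.6 = 10.4→10) → #2a2d0a
40%: (53 − 21.2 = 31.8→32, 56 − 22.4 = 33.6→34, 13 − 5.2 = 7.8→8) → #202208
60%: (53 − 31.8 = 21.2→21, 56 − 33.6 = 22.4→22, 13 − 7.8 = 5.2→5) → #151605
80%: (53 − 42.4 = 10.6→11, 56 − 44.8 = 11.2→11, 13 − 10.4 = 2.6→3) → #0b0b03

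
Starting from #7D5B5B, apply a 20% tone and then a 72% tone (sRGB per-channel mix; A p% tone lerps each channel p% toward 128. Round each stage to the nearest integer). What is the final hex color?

#7D5B5B is rgb(125, 91, 91).
Per channel, c → c + 0.2(128 − c):
  R: 125 + 0.6 = 125.6 → 126
  G: 91 + 0.2×(128−91) = 91 + 7.4 = 98.4 → 98
  B: 91 + 0.2×(128−91) = 91 + 7.4 = 98.4 → 98
After the tone: rgb(126, 98, 98) = #7E6262.
Per channel, c → c + 0.72(128 − c):
  R: 126 + 1.44 = 127.44 → 127
  G: 98 + 0.72×(128−98) = 98 + 21.6 = 119.6 → 120
  B: 98 + 21.6 = 119.6 → 120
rgb(127, 120, 120) = #7F7878.

#7F7878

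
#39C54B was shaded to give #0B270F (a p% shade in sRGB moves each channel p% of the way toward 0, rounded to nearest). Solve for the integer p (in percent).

80%

#39C54B is rgb(57, 197, 75); #0B270F is rgb(11, 39, 15).
On the G channel (widest range): 39 ≈ 197 + (p/100)(0 − 197), so p ≈ 100×(39 − 197)/(0 − 197) = -15800/-197 = 80.20.
p = 80 reproduces all three channels after rounding.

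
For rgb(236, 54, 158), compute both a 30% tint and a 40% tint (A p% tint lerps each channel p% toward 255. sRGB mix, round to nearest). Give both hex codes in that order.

#F272BB, #F486C5

30% tint:
  R: 236 + 5.7 = 241.7 → 242
  G: 54 + 0.3×(255−54) = 54 + 60.3 = 114.3 → 114
  B: 158 + 0.3×(255−158) = 158 + 29.1 = 187.1 → 187
  → #F272BB
40% tint:
  R: 236 + 0.4×(255−236) = 236 + 7.6 = 243.6 → 244
  G: 54 + 80.4 = 134.4 → 134
  B: 158 + 0.4×(255−158) = 158 + 38.8 = 196.8 → 197
  → #F486C5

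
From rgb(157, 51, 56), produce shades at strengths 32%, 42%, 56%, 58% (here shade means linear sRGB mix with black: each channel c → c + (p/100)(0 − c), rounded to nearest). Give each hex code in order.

32%: (157 − 50.24 = 106.76→107, 51 − 16.32 = 34.68→35, 56 − 17.92 = 38.08→38) → #6B2326
42%: (157 − 65.94 = 91.06→91, 51 − 21.42 = 29.58→30, 56 − 23.52 = 32.48→32) → #5B1E20
56%: (157 − 87.92 = 69.08→69, 51 − 28.56 = 22.44→22, 56 − 31.36 = 24.64→25) → #451619
58%: (157 − 91.06 = 65.94→66, 51 − 29.58 = 21.42→21, 56 − 32.48 = 23.52→24) → #421518

#6B2326, #5B1E20, #451619, #421518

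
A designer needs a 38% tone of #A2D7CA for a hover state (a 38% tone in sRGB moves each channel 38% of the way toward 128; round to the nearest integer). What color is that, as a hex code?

#A2D7CA is rgb(162, 215, 202).
Per channel, c → c + 0.38(128 − c):
  R: 162 − 12.92 = 149.08 → 149
  G: 215 + 0.38×(128−215) = 215 − 33.06 = 181.94 → 182
  B: 202 − 28.12 = 173.88 → 174
rgb(149, 182, 174) = #95B6AE.

#95B6AE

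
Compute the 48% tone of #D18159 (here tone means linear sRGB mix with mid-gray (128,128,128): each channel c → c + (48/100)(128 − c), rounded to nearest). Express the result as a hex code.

#AA816C

#D18159 is rgb(209, 129, 89).
Lerp each channel 48% toward 128:
  R: 209 − 38.88 = 170.12 → 170
  G: 129 + 0.48×(128−129) = 129 − 0.48 = 128.52 → 129
  B: 89 + 18.72 = 107.72 → 108
rgb(170, 129, 108) = #AA816C.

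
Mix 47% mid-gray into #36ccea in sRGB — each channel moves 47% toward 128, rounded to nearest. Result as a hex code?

#59a8b8

#36ccea is rgb(54, 204, 234).
A 47% tone moves each channel 47% toward 128:
  R: 54 + 34.78 = 88.78 → 89
  G: 204 + 0.47×(128−204) = 204 − 35.72 = 168.28 → 168
  B: 234 + 0.47×(128−234) = 234 − 49.82 = 184.18 → 184
rgb(89, 168, 184) = #59a8b8.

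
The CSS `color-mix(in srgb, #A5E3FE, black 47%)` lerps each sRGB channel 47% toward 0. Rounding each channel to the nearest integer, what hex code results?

#577887

#A5E3FE is rgb(165, 227, 254).
A 47% shade moves each channel 47% toward 0:
  R: 165 + 0.47×(0−165) = 165 − 77.55 = 87.45 → 87
  G: 227 + 0.47×(0−227) = 227 − 106.69 = 120.31 → 120
  B: 254 − 119.38 = 134.62 → 135
rgb(87, 120, 135) = #577887.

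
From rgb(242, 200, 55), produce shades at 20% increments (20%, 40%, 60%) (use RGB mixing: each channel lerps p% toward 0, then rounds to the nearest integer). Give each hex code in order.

20%: (242 − 48.4 = 193.6→194, 200 − 40 = 160→160, 55 − 11 = 44→44) → #C2A02C
40%: (242 − 96.8 = 145.2→145, 200 − 80 = 120→120, 55 − 22 = 33→33) → #917821
60%: (242 − 145.2 = 96.8→97, 200 − 120 = 80→80, 55 − 33 = 22→22) → #615016

#C2A02C, #917821, #615016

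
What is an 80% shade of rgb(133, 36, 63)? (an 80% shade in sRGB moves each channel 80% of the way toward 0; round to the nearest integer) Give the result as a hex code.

An 80% shade moves each channel 80% toward 0:
  R: 133 + 0.8×(0−133) = 133 − 106.4 = 26.6 → 27
  G: 36 + 0.8×(0−36) = 36 − 28.8 = 7.2 → 7
  B: 63 − 50.4 = 12.6 → 13
rgb(27, 7, 13) = #1b070d.

#1b070d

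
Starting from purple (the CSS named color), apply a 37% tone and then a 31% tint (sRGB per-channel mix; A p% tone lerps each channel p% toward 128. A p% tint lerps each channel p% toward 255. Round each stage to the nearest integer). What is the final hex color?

CSS purple is rgb(128, 0, 128).
A 37% tone moves each channel 37% toward 128:
  R: 128 + 0.37×(128−128) = 128 + 0 = 128 → 128
  G: 0 + 0.37×(128−0) = 0 + 47.36 = 47.36 → 47
  B: 128 + 0 = 128 → 128
After the tone: rgb(128, 47, 128) = #802f80.
A 31% tint moves each channel 31% toward 255:
  R: 128 + 0.31×(255−128) = 128 + 39.37 = 167.37 → 167
  G: 47 + 0.31×(255−47) = 47 + 64.48 = 111.48 → 111
  B: 128 + 0.31×(255−128) = 128 + 39.37 = 167.37 → 167
rgb(167, 111, 167) = #a76fa7.

#a76fa7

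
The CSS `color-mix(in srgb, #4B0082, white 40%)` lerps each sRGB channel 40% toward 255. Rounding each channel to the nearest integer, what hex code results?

#9366B4

#4B0082 is rgb(75, 0, 130).
Lerp each channel 40% toward 255:
  R: 75 + 72 = 147 → 147
  G: 0 + 102 = 102 → 102
  B: 130 + 0.4×(255−130) = 130 + 50 = 180 → 180
rgb(147, 102, 180) = #9366B4.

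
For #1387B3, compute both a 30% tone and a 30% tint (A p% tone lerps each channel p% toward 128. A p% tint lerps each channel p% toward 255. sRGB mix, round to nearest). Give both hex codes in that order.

#1387B3 is rgb(19, 135, 179).
30% tone:
  R: 19 + 32.7 = 51.7 → 52
  G: 135 + 0.3×(128−135) = 135 − 2.1 = 132.9 → 133
  B: 179 − 15.3 = 163.7 → 164
  → #3485A4
30% tint:
  R: 19 + 70.8 = 89.8 → 90
  G: 135 + 0.3×(255−135) = 135 + 36 = 171 → 171
  B: 179 + 0.3×(255−179) = 179 + 22.8 = 201.8 → 202
  → #5AABCA

#3485A4, #5AABCA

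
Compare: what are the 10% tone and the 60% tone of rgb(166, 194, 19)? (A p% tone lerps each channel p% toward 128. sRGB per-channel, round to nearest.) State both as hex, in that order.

#A2BB1E, #8F9A54

10% tone:
  R: 166 + 0.1×(128−166) = 166 − 3.8 = 162.2 → 162
  G: 194 + 0.1×(128−194) = 194 − 6.6 = 187.4 → 187
  B: 19 + 0.1×(128−19) = 19 + 10.9 = 29.9 → 30
  → #A2BB1E
60% tone:
  R: 166 − 22.8 = 143.2 → 143
  G: 194 + 0.6×(128−194) = 194 − 39.6 = 154.4 → 154
  B: 19 + 0.6×(128−19) = 19 + 65.4 = 84.4 → 84
  → #8F9A54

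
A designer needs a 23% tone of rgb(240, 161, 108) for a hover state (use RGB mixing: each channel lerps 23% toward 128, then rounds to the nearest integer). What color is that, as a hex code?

#D69971

A 23% tone moves each channel 23% toward 128:
  R: 240 + 0.23×(128−240) = 240 − 25.76 = 214.24 → 214
  G: 161 − 7.59 = 153.41 → 153
  B: 108 + 0.23×(128−108) = 108 + 4.6 = 112.6 → 113
rgb(214, 153, 113) = #D69971.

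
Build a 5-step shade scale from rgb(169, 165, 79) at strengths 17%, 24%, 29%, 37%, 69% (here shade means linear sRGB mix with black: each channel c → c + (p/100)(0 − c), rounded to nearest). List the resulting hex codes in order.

#8C8942, #807D3C, #787538, #6A6832, #343318

17%: (169 − 28.73 = 140.27→140, 165 − 28.05 = 136.95→137, 79 − 13.43 = 65.57→66) → #8C8942
24%: (169 − 40.56 = 128.44→128, 165 − 39.6 = 125.4→125, 79 − 18.96 = 60.04→60) → #807D3C
29%: (169 − 49.01 = 119.99→120, 165 − 47.85 = 117.15→117, 79 − 22.91 = 56.09→56) → #787538
37%: (169 − 62.53 = 106.47→106, 165 − 61.05 = 103.95→104, 79 − 29.23 = 49.77→50) → #6A6832
69%: (169 − 116.61 = 52.39→52, 165 − 113.85 = 51.15→51, 79 − 54.51 = 24.49→24) → #343318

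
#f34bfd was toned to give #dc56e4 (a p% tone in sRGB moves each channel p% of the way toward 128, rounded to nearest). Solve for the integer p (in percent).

#f34bfd is rgb(243, 75, 253); #dc56e4 is rgb(220, 86, 228).
On the B channel (widest range): 228 ≈ 253 + (p/100)(128 − 253), so p ≈ 100×(228 − 253)/(128 − 253) = -2500/-125 = 20.00.
p = 20 reproduces all three channels after rounding.

20%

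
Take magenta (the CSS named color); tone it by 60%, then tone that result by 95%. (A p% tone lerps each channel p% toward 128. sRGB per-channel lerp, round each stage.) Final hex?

#837D83

CSS magenta is rgb(255, 0, 255).
Lerp each channel 60% toward 128:
  R: 255 + 0.6×(128−255) = 255 − 76.2 = 178.8 → 179
  G: 0 + 0.6×(128−0) = 0 + 76.8 = 76.8 → 77
  B: 255 − 76.2 = 178.8 → 179
After the tone: rgb(179, 77, 179) = #B34DB3.
A 95% tone moves each channel 95% toward 128:
  R: 179 + 0.95×(128−179) = 179 − 48.45 = 130.55 → 131
  G: 77 + 48.45 = 125.45 → 125
  B: 179 + 0.95×(128−179) = 179 − 48.45 = 130.55 → 131
rgb(131, 125, 131) = #837D83.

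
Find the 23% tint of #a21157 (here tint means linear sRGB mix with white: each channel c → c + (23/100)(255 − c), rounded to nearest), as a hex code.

#a21157 is rgb(162, 17, 87).
A 23% tint moves each channel 23% toward 255:
  R: 162 + 0.23×(255−162) = 162 + 21.39 = 183.39 → 183
  G: 17 + 0.23×(255−17) = 17 + 54.74 = 71.74 → 72
  B: 87 + 0.23×(255−87) = 87 + 38.64 = 125.64 → 126
rgb(183, 72, 126) = #b7487e.

#b7487e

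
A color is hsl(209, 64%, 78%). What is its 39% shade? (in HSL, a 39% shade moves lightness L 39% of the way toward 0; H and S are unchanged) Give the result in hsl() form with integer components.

hsl(209, 64%, 48%)

L moves 39% from 78 toward 0: 78 − 30.42 = 47.58 → 48.
H and S are unchanged.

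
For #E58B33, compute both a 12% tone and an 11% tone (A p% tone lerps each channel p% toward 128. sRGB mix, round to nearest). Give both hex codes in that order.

#E58B33 is rgb(229, 139, 51).
12% tone:
  R: 229 + 0.12×(128−229) = 229 − 12.12 = 216.88 → 217
  G: 139 − 1.32 = 137.68 → 138
  B: 51 + 0.12×(128−51) = 51 + 9.24 = 60.24 → 60
  → #D98A3C
11% tone:
  R: 229 − 11.11 = 217.89 → 218
  G: 139 + 0.11×(128−139) = 139 − 1.21 = 137.79 → 138
  B: 51 + 0.11×(128−51) = 51 + 8.47 = 59.47 → 59
  → #DA8A3B

#D98A3C, #DA8A3B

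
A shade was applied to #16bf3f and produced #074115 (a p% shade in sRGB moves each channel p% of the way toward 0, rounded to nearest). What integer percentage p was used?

66%

#16bf3f is rgb(22, 191, 63); #074115 is rgb(7, 65, 21).
On the G channel (widest range): 65 ≈ 191 + (p/100)(0 − 191), so p ≈ 100×(65 − 191)/(0 − 191) = -12600/-191 = 65.97.
p = 66 reproduces all three channels after rounding.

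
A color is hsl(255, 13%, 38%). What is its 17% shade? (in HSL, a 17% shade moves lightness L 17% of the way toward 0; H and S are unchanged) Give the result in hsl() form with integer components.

L moves 17% from 38 toward 0: 38 − 6.46 = 31.54 → 32.
H and S are unchanged.

hsl(255, 13%, 32%)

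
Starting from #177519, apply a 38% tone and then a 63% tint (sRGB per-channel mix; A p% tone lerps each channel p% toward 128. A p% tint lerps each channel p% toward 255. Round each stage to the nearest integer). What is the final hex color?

#177519 is rgb(23, 117, 25).
Per channel, c → c + 0.38(128 − c):
  R: 23 + 0.38×(128−23) = 23 + 39.9 = 62.9 → 63
  G: 117 + 0.38×(128−117) = 117 + 4.18 = 121.18 → 121
  B: 25 + 39.14 = 64.14 → 64
After the tone: rgb(63, 121, 64) = #3f7940.
Per channel, c → c + 0.63(255 − c):
  R: 63 + 0.63×(255−63) = 63 + 120.96 = 183.96 → 184
  G: 121 + 84.42 = 205.42 → 205
  B: 64 + 120.33 = 184.33 → 184
rgb(184, 205, 184) = #b8cdb8.

#b8cdb8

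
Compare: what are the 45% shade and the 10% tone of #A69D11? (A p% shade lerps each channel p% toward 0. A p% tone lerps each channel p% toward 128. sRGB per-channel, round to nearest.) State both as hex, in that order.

#5B5609, #A29A1C

#A69D11 is rgb(166, 157, 17).
45% shade:
  R: 166 − 74.7 = 91.3 → 91
  G: 157 + 0.45×(0−157) = 157 − 70.65 = 86.35 → 86
  B: 17 + 0.45×(0−17) = 17 − 7.65 = 9.35 → 9
  → #5B5609
10% tone:
  R: 166 + 0.1×(128−166) = 166 − 3.8 = 162.2 → 162
  G: 157 + 0.1×(128−157) = 157 − 2.9 = 154.1 → 154
  B: 17 + 11.1 = 28.1 → 28
  → #A29A1C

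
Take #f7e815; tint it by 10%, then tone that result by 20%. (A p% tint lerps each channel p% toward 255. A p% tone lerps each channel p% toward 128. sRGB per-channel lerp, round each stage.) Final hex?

#f7e815 is rgb(247, 232, 21).
A 10% tint moves each channel 10% toward 255:
  R: 247 + 0.1×(255−247) = 247 + 0.8 = 247.8 → 248
  G: 232 + 2.3 = 234.3 → 234
  B: 21 + 0.1×(255−21) = 21 + 23.4 = 44.4 → 44
After the tint: rgb(248, 234, 44) = #f8ea2c.
Lerp each channel 20% toward 128:
  R: 248 + 0.2×(128−248) = 248 − 24 = 224 → 224
  G: 234 + 0.2×(128−234) = 234 − 21.2 = 212.8 → 213
  B: 44 + 0.2×(128−44) = 44 + 16.8 = 60.8 → 61
rgb(224, 213, 61) = #e0d53d.

#e0d53d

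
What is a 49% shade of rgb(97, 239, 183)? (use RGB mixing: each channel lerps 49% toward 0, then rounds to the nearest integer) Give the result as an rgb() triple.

rgb(49, 122, 93)

Per channel, c → c + 0.49(0 − c):
  R: 97 + 0.49×(0−97) = 97 − 47.53 = 49.47 → 49
  G: 239 + 0.49×(0−239) = 239 − 117.11 = 121.89 → 122
  B: 183 + 0.49×(0−183) = 183 − 89.67 = 93.33 → 93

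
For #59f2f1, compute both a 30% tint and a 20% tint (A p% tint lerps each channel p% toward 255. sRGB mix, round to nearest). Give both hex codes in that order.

#8bf6f5, #7af5f4

#59f2f1 is rgb(89, 242, 241).
30% tint:
  R: 89 + 49.8 = 138.8 → 139
  G: 242 + 0.3×(255−242) = 242 + 3.9 = 245.9 → 246
  B: 241 + 0.3×(255−241) = 241 + 4.2 = 245.2 → 245
  → #8bf6f5
20% tint:
  R: 89 + 0.2×(255−89) = 89 + 33.2 = 122.2 → 122
  G: 242 + 0.2×(255−242) = 242 + 2.6 = 244.6 → 245
  B: 241 + 0.2×(255−241) = 241 + 2.8 = 243.8 → 244
  → #7af5f4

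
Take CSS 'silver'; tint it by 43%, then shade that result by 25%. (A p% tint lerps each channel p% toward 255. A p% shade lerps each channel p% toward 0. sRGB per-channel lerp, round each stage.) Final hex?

#A4A4A4

CSS silver is rgb(192, 192, 192).
Lerp each channel 43% toward 255:
  R: 192 + 27.09 = 219.09 → 219
  G: 192 + 0.43×(255−192) = 192 + 27.09 = 219.09 → 219
  B: 192 + 27.09 = 219.09 → 219
After the tint: rgb(219, 219, 219) = #DBDBDB.
A 25% shade moves each channel 25% toward 0:
  R: 219 − 54.75 = 164.25 → 164
  G: 219 − 54.75 = 164.25 → 164
  B: 219 − 54.75 = 164.25 → 164
rgb(164, 164, 164) = #A4A4A4.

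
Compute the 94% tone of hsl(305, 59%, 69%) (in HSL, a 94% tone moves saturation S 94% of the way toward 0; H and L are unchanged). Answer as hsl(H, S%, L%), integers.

hsl(305, 4%, 69%)

S moves 94% from 59 toward 0: 59 − 55.46 = 3.54 → 4.
H and L are unchanged.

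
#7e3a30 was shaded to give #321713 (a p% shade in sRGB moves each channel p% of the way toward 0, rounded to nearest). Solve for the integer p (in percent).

#7e3a30 is rgb(126, 58, 48); #321713 is rgb(50, 23, 19).
On the R channel (widest range): 50 ≈ 126 + (p/100)(0 − 126), so p ≈ 100×(50 − 126)/(0 − 126) = -7600/-126 = 60.32.
p = 60 reproduces all three channels after rounding.

60%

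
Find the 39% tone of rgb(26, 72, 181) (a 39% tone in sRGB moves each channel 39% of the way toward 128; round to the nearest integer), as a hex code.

A 39% tone moves each channel 39% toward 128:
  R: 26 + 39.78 = 65.78 → 66
  G: 72 + 0.39×(128−72) = 72 + 21.84 = 93.84 → 94
  B: 181 + 0.39×(128−181) = 181 − 20.67 = 160.33 → 160
rgb(66, 94, 160) = #425ea0.

#425ea0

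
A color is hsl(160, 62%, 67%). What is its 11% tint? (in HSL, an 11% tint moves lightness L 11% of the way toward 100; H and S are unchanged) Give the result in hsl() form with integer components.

L moves 11% from 67 toward 100: 67 + 3.63 = 70.63 → 71.
H and S are unchanged.

hsl(160, 62%, 71%)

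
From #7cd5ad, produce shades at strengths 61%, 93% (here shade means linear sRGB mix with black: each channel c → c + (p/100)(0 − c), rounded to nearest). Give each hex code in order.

#7cd5ad is rgb(124, 213, 173).
61%: (124 − 75.64 = 48.36→48, 213 − 129.93 = 83.07→83, 173 − 105.53 = 67.47→67) → #305343
93%: (124 − 115.32 = 8.68→9, 213 − 198.09 = 14.91→15, 173 − 160.89 = 12.11→12) → #090f0c

#305343, #090f0c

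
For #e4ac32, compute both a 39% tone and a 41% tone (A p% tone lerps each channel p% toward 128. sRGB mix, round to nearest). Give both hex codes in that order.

#bd9b50, #bb9a52

#e4ac32 is rgb(228, 172, 50).
39% tone:
  R: 228 − 39 = 189 → 189
  G: 172 + 0.39×(128−172) = 172 − 17.16 = 154.84 → 155
  B: 50 + 0.39×(128−50) = 50 + 30.42 = 80.42 → 80
  → #bd9b50
41% tone:
  R: 228 − 41 = 187 → 187
  G: 172 − 18.04 = 153.96 → 154
  B: 50 + 0.41×(128−50) = 50 + 31.98 = 81.98 → 82
  → #bb9a52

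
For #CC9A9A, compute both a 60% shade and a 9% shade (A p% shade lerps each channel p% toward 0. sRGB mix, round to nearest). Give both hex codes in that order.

#523E3E, #BA8C8C

#CC9A9A is rgb(204, 154, 154).
60% shade:
  R: 204 − 122.4 = 81.6 → 82
  G: 154 + 0.6×(0−154) = 154 − 92.4 = 61.6 → 62
  B: 154 − 92.4 = 61.6 → 62
  → #523E3E
9% shade:
  R: 204 + 0.09×(0−204) = 204 − 18.36 = 185.64 → 186
  G: 154 + 0.09×(0−154) = 154 − 13.86 = 140.14 → 140
  B: 154 + 0.09×(0−154) = 154 − 13.86 = 140.14 → 140
  → #BA8C8C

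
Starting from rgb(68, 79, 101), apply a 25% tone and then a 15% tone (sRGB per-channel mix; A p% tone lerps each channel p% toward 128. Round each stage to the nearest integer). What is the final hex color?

Per channel, c → c + 0.25(128 − c):
  R: 68 + 15 = 83 → 83
  G: 79 + 0.25×(128−79) = 79 + 12.25 = 91.25 → 91
  B: 101 + 6.75 = 107.75 → 108
After the tone: rgb(83, 91, 108) = #535B6C.
A 15% tone moves each channel 15% toward 128:
  R: 83 + 0.15×(128−83) = 83 + 6.75 = 89.75 → 90
  G: 91 + 0.15×(128−91) = 91 + 5.55 = 96.55 → 97
  B: 108 + 0.15×(128−108) = 108 + 3 = 111 → 111
rgb(90, 97, 111) = #5A616F.

#5A616F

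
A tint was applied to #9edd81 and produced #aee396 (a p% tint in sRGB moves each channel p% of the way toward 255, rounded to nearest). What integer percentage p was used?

#9edd81 is rgb(158, 221, 129); #aee396 is rgb(174, 227, 150).
On the B channel (widest range): 150 ≈ 129 + (p/100)(255 − 129), so p ≈ 100×(150 − 129)/(255 − 129) = 2100/126 = 16.67.
p = 17 reproduces all three channels after rounding.

17%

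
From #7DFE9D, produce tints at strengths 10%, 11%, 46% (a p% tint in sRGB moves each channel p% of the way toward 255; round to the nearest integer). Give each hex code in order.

#7DFE9D is rgb(125, 254, 157).
10%: (125 + 13 = 138→138, 254→254, 157 + 9.8 = 166.8→167) → #8AFEA7
11%: (125 + 14.3 = 139.3→139, 254→254, 157 + 10.78 = 167.78→168) → #8BFEA8
46%: (125 + 59.8 = 184.8→185, 254→254, 157 + 45.08 = 202.08→202) → #B9FECA

#8AFEA7, #8BFEA8, #B9FECA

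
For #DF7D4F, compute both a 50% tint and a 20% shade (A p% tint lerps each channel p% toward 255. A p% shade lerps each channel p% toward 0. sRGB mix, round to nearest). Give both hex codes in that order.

#DF7D4F is rgb(223, 125, 79).
50% tint:
  R: 223 + 0.5×(255−223) = 223 + 16 = 239 → 239
  G: 125 + 0.5×(255−125) = 125 + 65 = 190 → 190
  B: 79 + 88 = 167 → 167
  → #EFBEA7
20% shade:
  R: 223 − 44.6 = 178.4 → 178
  G: 125 + 0.2×(0−125) = 125 − 25 = 100 → 100
  B: 79 + 0.2×(0−79) = 79 − 15.8 = 63.2 → 63
  → #B2643F

#EFBEA7, #B2643F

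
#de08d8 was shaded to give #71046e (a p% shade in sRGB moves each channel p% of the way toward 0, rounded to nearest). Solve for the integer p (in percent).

49%

#de08d8 is rgb(222, 8, 216); #71046e is rgb(113, 4, 110).
On the R channel (widest range): 113 ≈ 222 + (p/100)(0 − 222), so p ≈ 100×(113 − 222)/(0 − 222) = -10900/-222 = 49.10.
p = 49 reproduces all three channels after rounding.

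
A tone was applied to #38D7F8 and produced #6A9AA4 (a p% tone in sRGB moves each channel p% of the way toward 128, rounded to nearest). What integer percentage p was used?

70%

#38D7F8 is rgb(56, 215, 248); #6A9AA4 is rgb(106, 154, 164).
On the B channel (widest range): 164 ≈ 248 + (p/100)(128 − 248), so p ≈ 100×(164 − 248)/(128 − 248) = -8400/-120 = 70.00.
p = 70 reproduces all three channels after rounding.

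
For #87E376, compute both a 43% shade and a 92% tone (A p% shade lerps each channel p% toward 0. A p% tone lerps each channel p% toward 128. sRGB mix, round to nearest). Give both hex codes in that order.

#4D8143, #81887F

#87E376 is rgb(135, 227, 118).
43% shade:
  R: 135 − 58.05 = 76.95 → 77
  G: 227 − 97.61 = 129.39 → 129
  B: 118 + 0.43×(0−118) = 118 − 50.74 = 67.26 → 67
  → #4D8143
92% tone:
  R: 135 + 0.92×(128−135) = 135 − 6.44 = 128.56 → 129
  G: 227 − 91.08 = 135.92 → 136
  B: 118 + 0.92×(128−118) = 118 + 9.2 = 127.2 → 127
  → #81887F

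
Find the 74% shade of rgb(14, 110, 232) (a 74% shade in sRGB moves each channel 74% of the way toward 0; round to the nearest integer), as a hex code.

#041d3c

A 74% shade moves each channel 74% toward 0:
  R: 14 + 0.74×(0−14) = 14 − 10.36 = 3.64 → 4
  G: 110 − 81.4 = 28.6 → 29
  B: 232 + 0.74×(0−232) = 232 − 171.68 = 60.32 → 60
rgb(4, 29, 60) = #041d3c.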